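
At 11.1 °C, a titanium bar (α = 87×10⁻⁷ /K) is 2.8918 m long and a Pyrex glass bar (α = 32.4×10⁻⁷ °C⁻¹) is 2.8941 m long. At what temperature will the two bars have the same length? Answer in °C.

L₁(1 + α₁ΔT) = L₂(1 + α₂ΔT) ⇒ ΔT = (L₂ − L₁)/(α₁L₁ − α₂L₂)
L₂ − L₁ = 2.8941 − 2.8918 = 2.30×10⁻³ m
α₁L₁ − α₂L₂ = 87×10⁻⁷×2.8918 − 32.4×10⁻⁷×2.8941 = 1.5781776×10⁻⁵ m/K
ΔT = 2.30×10⁻³ / 1.5781776×10⁻⁵ = 145.738 K
T = 11.1 + 145.738 = 156.838 °C

T = 156.8 °C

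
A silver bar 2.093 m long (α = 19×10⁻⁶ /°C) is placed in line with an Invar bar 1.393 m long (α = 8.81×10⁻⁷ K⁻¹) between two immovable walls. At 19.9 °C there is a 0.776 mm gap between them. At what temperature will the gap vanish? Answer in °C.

α₁L₁ = 3.9767×10⁻⁵ m/K, α₂L₂ = 1.227233×10⁻⁶ m/K → total 4.0994233×10⁻⁵ m/K
ΔT = g/(α₁L₁+α₂L₂) = 7.76×10⁻⁴ / 4.0994233×10⁻⁵ = 18.929 K
T = 19.9 + 18.929 = 38.829 °C

T = 38.8 °C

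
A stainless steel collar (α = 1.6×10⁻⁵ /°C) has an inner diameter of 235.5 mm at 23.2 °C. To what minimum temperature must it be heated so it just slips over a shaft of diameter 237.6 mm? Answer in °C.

Required Δd = 237.6 − 235.5 = 2.1 mm
Δd = αd₀ΔT ⇒ ΔT = Δd/(αd₀) = 2.1 / (1.6×10⁻⁵ × 235.5) = 557.32 K
T_min = 23.2 + 557.32 = 580.52 °C

T = 581 °C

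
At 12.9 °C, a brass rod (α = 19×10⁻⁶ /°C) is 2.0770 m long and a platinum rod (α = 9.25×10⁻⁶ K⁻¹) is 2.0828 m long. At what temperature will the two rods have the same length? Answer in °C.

T = 300.1 °C

L₁(1 + α₁ΔT) = L₂(1 + α₂ΔT) ⇒ ΔT = (L₂ − L₁)/(α₁L₁ − α₂L₂)
L₂ − L₁ = 2.0828 − 2.0770 = 5.80×10⁻³ m
α₁L₁ − α₂L₂ = 19×10⁻⁶×2.0770 − 9.25×10⁻⁶×2.0828 = 2.01971×10⁻⁵ m/K
ΔT = 5.80×10⁻³ / 2.01971×10⁻⁵ = 287.170 K
T = 12.9 + 287.170 = 300.070 °C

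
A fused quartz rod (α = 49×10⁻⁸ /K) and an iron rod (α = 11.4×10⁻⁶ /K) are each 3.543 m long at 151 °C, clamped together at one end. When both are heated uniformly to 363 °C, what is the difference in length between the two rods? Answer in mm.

ΔT = 212 K
fused quartz: ΔL = 49×10⁻⁸ × 3.543 m × 212 = 3.6805×10⁻⁴ m = 0.36805 mm
iron: ΔL = 11.4×10⁻⁶ × 3.543 m × 212 = 8.5627×10⁻³ m = 8.5627 mm
difference = 8.5627 − 0.36805 = 8.19465 mm

8.19 mm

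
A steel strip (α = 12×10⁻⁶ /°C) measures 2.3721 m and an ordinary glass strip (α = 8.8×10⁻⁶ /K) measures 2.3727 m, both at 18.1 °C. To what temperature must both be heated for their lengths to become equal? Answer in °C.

Equal length when α₁L₁ΔT − α₂L₂ΔT = L₂ − L₁ = 6.00×10⁻⁴ m
α₁L₁ = 2.84652×10⁻⁵, α₂L₂ = 2.087976×10⁻⁵ → Δ(αL) = 7.58544×10⁻⁶ m/K
ΔT = 6.00×10⁻⁴ / 7.58544×10⁻⁶ = 79.0989 K, so T = 18.1 + 79.0989 = 97.1989 °C

T = 97.20 °C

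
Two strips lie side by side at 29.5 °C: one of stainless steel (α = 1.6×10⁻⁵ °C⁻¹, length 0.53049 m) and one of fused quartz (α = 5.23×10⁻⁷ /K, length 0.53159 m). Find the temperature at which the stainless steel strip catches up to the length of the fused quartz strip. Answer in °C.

L₁(1 + α₁ΔT) = L₂(1 + α₂ΔT) ⇒ ΔT = (L₂ − L₁)/(α₁L₁ − α₂L₂)
L₂ − L₁ = 0.53159 − 0.53049 = 1.10×10⁻³ m
α₁L₁ − α₂L₂ = 1.6×10⁻⁵×0.53049 − 5.23×10⁻⁷×0.53159 = 8.20981843×10⁻⁶ m/K
ΔT = 1.10×10⁻³ / 8.20981843×10⁻⁶ = 133.986 K
T = 29.5 + 133.986 = 163.486 °C

T = 163.5 °C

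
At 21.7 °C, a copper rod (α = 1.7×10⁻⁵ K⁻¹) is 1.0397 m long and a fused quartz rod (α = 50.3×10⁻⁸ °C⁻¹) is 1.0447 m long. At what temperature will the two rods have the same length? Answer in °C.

Equal length when α₁L₁ΔT − α₂L₂ΔT = L₂ − L₁ = 5.00×10⁻³ m
α₁L₁ = 1.76749×10⁻⁵, α₂L₂ = 5.254841×10⁻⁷ → Δ(αL) = 1.71494159×10⁻⁵ m/K
ΔT = 5.00×10⁻³ / 1.71494159×10⁻⁵ = 291.555 K, so T = 21.7 + 291.555 = 313.255 °C

T = 313.3 °C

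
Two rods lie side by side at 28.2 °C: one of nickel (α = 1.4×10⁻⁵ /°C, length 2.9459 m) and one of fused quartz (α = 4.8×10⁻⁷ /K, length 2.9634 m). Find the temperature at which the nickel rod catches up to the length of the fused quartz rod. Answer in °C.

Equal length when α₁L₁ΔT − α₂L₂ΔT = L₂ − L₁ = 1.75×10⁻² m
α₁L₁ = 4.12426×10⁻⁵, α₂L₂ = 1.422432×10⁻⁶ → Δ(αL) = 3.9820168×10⁻⁵ m/K
ΔT = 1.75×10⁻² / 3.9820168×10⁻⁵ = 439.476 K, so T = 28.2 + 439.476 = 467.676 °C

T = 467.7 °C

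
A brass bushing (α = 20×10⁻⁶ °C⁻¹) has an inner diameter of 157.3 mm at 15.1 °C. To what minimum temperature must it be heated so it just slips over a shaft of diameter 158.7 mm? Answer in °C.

Required Δd = 158.7 − 157.3 = 1.4 mm
Δd = αd₀ΔT ⇒ ΔT = Δd/(αd₀) = 1.4 / (20×10⁻⁶ × 157.3) = 445.01 K
T_min = 15.1 + 445.01 = 460.11 °C

T = 460 °C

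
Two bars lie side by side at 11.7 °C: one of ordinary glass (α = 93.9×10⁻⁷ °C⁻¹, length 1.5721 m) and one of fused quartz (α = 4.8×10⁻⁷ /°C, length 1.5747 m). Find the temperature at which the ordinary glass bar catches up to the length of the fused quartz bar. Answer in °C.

T = 197.3 °C

Equal length when α₁L₁ΔT − α₂L₂ΔT = L₂ − L₁ = 2.60×10⁻³ m
α₁L₁ = 1.4762019×10⁻⁵, α₂L₂ = 7.55856×10⁻⁷ → Δ(αL) = 1.4006163×10⁻⁵ m/K
ΔT = 2.60×10⁻³ / 1.4006163×10⁻⁵ = 185.633 K, so T = 11.7 + 185.633 = 197.333 °C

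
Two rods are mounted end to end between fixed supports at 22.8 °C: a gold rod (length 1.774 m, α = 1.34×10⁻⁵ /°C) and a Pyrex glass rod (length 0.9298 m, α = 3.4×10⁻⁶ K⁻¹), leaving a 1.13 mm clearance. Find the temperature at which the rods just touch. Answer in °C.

α₁L₁ = 2.37716×10⁻⁵ m/K, α₂L₂ = 3.16132×10⁻⁶ m/K → total 2.693292×10⁻⁵ m/K
ΔT = g/(α₁L₁+α₂L₂) = 1.13×10⁻³ / 2.693292×10⁻⁵ = 41.956 K
T = 22.8 + 41.956 = 64.756 °C

T = 64.8 °C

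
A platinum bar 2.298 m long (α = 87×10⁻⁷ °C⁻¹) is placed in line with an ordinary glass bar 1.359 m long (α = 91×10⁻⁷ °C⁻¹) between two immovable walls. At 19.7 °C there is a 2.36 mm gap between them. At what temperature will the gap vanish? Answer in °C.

Gap closes when ΔL₁ + ΔL₂ = 2.36 mm = 2.36×10⁻³ m
(α₁L₁ + α₂L₂)ΔT = g
α₁L₁ + α₂L₂ = 87×10⁻⁷×2.298 + 91×10⁻⁷×1.359 = 3.23595×10⁻⁵ m/K
ΔT = 2.36×10⁻³ / 3.23595×10⁻⁵ = 72.931 K
T = 19.7 + 72.931 = 92.631 °C

T = 92.6 °C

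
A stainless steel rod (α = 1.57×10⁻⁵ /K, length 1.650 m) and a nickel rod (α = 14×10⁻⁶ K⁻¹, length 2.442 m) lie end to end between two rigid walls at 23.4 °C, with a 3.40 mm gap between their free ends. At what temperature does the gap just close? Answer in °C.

T = 80.0 °C

Gap closes when ΔL₁ + ΔL₂ = 3.40 mm = 3.40×10⁻³ m
(α₁L₁ + α₂L₂)ΔT = g
α₁L₁ + α₂L₂ = 1.57×10⁻⁵×1.650 + 14×10⁻⁶×2.442 = 6.0093×10⁻⁵ m/K
ΔT = 3.40×10⁻³ / 6.0093×10⁻⁵ = 56.579 K
T = 23.4 + 56.579 = 79.979 °C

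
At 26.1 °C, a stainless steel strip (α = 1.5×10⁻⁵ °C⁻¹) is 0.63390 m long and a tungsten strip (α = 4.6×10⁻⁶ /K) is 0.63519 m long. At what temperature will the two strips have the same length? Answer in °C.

L₁(1 + α₁ΔT) = L₂(1 + α₂ΔT) ⇒ ΔT = (L₂ − L₁)/(α₁L₁ − α₂L₂)
L₂ − L₁ = 0.63519 − 0.63390 = 1.29×10⁻³ m
α₁L₁ − α₂L₂ = 1.5×10⁻⁵×0.63390 − 4.6×10⁻⁶×0.63519 = 6.586626×10⁻⁶ m/K
ΔT = 1.29×10⁻³ / 6.586626×10⁻⁶ = 195.851 K
T = 26.1 + 195.851 = 221.951 °C

T = 222.0 °C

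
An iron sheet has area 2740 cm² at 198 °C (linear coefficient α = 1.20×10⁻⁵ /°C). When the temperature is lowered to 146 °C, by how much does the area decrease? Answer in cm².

ΔA = 3.42 cm²

Area coefficient ≈ 2α; |ΔT| = 52 K
ΔA = 2αA₀ΔT = 2(1.20×10⁻⁵)(2740)(52) = 3.42 cm²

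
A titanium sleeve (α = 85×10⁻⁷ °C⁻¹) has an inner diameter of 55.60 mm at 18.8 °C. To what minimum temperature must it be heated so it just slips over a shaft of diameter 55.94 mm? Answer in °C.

Required Δd = 55.94 − 55.60 = 0.34 mm
Δd = αd₀ΔT ⇒ ΔT = Δd/(αd₀) = 0.34 / (85×10⁻⁷ × 55.60) = 719.42 K
T_min = 18.8 + 719.42 = 738.22 °C

T = 738 °C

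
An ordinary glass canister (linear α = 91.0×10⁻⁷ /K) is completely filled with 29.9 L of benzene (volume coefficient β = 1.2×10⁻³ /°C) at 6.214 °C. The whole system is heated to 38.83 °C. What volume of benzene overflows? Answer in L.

The canister also expands: β_container ≈ 3α = 2.73×10⁻⁵ /K
Net overflow = V₀(β_liq − 3α_cont)ΔT
β − 3α = 1.20×10⁻³ − 2.73×10⁻⁵ = 1.1727×10⁻³ /K; ΔT = 32.616 K
ΔV = 29.9 × 1.1727×10⁻³ × 32.616 = 1.14 L

1.14 L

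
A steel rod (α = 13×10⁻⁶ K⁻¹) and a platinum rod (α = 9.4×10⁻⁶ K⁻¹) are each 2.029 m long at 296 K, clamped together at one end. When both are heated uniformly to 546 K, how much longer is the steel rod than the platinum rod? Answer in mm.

1.83 mm

ΔT = 250 K
steel: ΔL = 13×10⁻⁶ × 2.029 m × 250 = 6.5942×10⁻³ m = 6.5942 mm
platinum: ΔL = 9.4×10⁻⁶ × 2.029 m × 250 = 4.7681×10⁻³ m = 4.7681 mm
difference = 6.5942 − 4.7681 = 1.8261 mm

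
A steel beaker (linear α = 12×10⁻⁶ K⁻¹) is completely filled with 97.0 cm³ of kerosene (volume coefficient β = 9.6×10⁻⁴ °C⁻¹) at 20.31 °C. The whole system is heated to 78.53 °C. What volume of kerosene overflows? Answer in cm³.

The beaker also expands: β_container ≈ 3α = 3.6×10⁻⁵ /K
Net overflow = V₀(β_liq − 3α_cont)ΔT
β − 3α = 9.60×10⁻⁴ − 3.6×10⁻⁵ = 9.24×10⁻⁴ /K; ΔT = 58.22 K
ΔV = 97.0 × 9.24×10⁻⁴ × 58.22 = 5.22 cm³

5.22 cm³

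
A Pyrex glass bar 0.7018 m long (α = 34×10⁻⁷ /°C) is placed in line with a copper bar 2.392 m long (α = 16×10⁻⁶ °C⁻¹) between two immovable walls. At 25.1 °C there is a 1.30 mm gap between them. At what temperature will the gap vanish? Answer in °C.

α₁L₁ = 2.38612×10⁻⁶ m/K, α₂L₂ = 3.8272×10⁻⁵ m/K → total 4.065812×10⁻⁵ m/K
ΔT = g/(α₁L₁+α₂L₂) = 1.30×10⁻³ / 4.065812×10⁻⁵ = 31.974 K
T = 25.1 + 31.974 = 57.074 °C

T = 57.1 °C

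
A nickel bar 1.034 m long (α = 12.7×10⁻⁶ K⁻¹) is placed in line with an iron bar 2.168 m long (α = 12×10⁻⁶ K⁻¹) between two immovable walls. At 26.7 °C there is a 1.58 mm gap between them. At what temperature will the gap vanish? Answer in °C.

α₁L₁ = 1.31318×10⁻⁵ m/K, α₂L₂ = 2.6016×10⁻⁵ m/K → total 3.91478×10⁻⁵ m/K
ΔT = g/(α₁L₁+α₂L₂) = 1.58×10⁻³ / 3.91478×10⁻⁵ = 40.360 K
T = 26.7 + 40.360 = 67.060 °C

T = 67.1 °C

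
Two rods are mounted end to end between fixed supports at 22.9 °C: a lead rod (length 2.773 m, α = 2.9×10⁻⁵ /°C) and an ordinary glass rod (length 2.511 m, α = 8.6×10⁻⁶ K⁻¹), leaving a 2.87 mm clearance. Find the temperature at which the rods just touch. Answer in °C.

α₁L₁ = 8.0417×10⁻⁵ m/K, α₂L₂ = 2.15946×10⁻⁵ m/K → total 1.020116×10⁻⁴ m/K
ΔT = g/(α₁L₁+α₂L₂) = 2.87×10⁻³ / 1.020116×10⁻⁴ = 28.134 K
T = 22.9 + 28.134 = 51.034 °C

T = 51.0 °C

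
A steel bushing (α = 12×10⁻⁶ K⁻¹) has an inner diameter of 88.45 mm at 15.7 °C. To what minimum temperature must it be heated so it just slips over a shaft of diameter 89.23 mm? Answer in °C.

Required Δd = 89.23 − 88.45 = 0.78 mm
Δd = αd₀ΔT ⇒ ΔT = Δd/(αd₀) = 0.78 / (12×10⁻⁶ × 88.45) = 734.88 K
T_min = 15.7 + 734.88 = 750.58 °C

T = 751 °C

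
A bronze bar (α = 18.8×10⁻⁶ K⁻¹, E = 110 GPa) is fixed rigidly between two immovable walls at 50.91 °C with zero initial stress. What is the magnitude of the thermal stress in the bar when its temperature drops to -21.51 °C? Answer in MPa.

σ = 150 MPa

Fully constrained: the free strain ε = αΔT is blocked, so σ = Eε = EαΔT.
|ΔT| = 72.42 K
σ = 110×10⁹ × 18.8×10⁻⁶ × 72.42 = 1.50×10⁸ Pa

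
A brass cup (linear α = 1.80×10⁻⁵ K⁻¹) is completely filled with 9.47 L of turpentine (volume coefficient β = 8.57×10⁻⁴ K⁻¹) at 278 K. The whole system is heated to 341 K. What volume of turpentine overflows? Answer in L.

The cup also expands: β_container ≈ 3α = 5.4×10⁻⁵ /K
Net overflow = V₀(β_liq − 3α_cont)ΔT
β − 3α = 8.57×10⁻⁴ − 5.4×10⁻⁵ = 8.03×10⁻⁴ /K; ΔT = 63 K
ΔV = 9.47 × 8.03×10⁻⁴ × 63 = 0.479 L

0.479 L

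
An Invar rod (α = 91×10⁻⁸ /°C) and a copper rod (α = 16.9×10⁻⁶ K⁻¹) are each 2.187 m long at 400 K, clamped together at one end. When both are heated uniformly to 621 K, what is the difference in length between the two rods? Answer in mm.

7.73 mm

ΔT = 221 K
Invar: ΔL = 91×10⁻⁸ × 2.187 m × 221 = 4.3983×10⁻⁴ m = 0.43983 mm
copper: ΔL = 16.9×10⁻⁶ × 2.187 m × 221 = 8.1682×10⁻³ m = 8.1682 mm
difference = 8.1682 − 0.43983 = 7.72837 mm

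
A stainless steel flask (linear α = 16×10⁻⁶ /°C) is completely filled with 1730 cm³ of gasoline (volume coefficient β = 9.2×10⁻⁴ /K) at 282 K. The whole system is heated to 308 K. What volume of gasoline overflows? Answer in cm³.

The flask also expands: β_container ≈ 3α = 4.8×10⁻⁵ /K
Net overflow = V₀(β_liq − 3α_cont)ΔT
β − 3α = 9.20×10⁻⁴ − 4.8×10⁻⁵ = 8.72×10⁻⁴ /K; ΔT = 26 K
ΔV = 1730 × 8.72×10⁻⁴ × 26 = 39.2 cm³

39.2 cm³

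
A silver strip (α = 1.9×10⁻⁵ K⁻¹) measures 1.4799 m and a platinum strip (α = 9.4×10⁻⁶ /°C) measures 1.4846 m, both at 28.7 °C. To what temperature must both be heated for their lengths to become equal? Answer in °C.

L₁(1 + α₁ΔT) = L₂(1 + α₂ΔT) ⇒ ΔT = (L₂ − L₁)/(α₁L₁ − α₂L₂)
L₂ − L₁ = 1.4846 − 1.4799 = 4.70×10⁻³ m
α₁L₁ − α₂L₂ = 1.9×10⁻⁵×1.4799 − 9.4×10⁻⁶×1.4846 = 1.416286×10⁻⁵ m/K
ΔT = 4.70×10⁻³ / 1.416286×10⁻⁵ = 331.854 K
T = 28.7 + 331.854 = 360.554 °C

T = 360.6 °C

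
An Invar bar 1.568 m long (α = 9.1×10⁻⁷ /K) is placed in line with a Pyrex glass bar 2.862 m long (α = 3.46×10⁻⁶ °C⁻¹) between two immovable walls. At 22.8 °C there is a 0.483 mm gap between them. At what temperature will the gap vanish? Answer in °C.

Gap closes when ΔL₁ + ΔL₂ = 0.483 mm = 4.83×10⁻⁴ m
(α₁L₁ + α₂L₂)ΔT = g
α₁L₁ + α₂L₂ = 9.1×10⁻⁷×1.568 + 3.46×10⁻⁶×2.862 = 1.13294×10⁻⁵ m/K
ΔT = 4.83×10⁻⁴ / 1.13294×10⁻⁵ = 42.632 K
T = 22.8 + 42.632 = 65.432 °C

T = 65.4 °C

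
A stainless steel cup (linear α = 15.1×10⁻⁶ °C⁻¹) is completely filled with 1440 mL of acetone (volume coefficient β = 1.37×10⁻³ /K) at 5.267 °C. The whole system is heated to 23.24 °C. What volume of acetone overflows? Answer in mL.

The cup also expands: β_container ≈ 3α = 4.53×10⁻⁵ /K
Net overflow = V₀(β_liq − 3α_cont)ΔT
β − 3α = 1.37×10⁻³ − 4.53×10⁻⁵ = 1.3247×10⁻³ /K; ΔT = 17.973 K
ΔV = 1440 × 1.3247×10⁻³ × 17.973 = 34.3 mL

34.3 mL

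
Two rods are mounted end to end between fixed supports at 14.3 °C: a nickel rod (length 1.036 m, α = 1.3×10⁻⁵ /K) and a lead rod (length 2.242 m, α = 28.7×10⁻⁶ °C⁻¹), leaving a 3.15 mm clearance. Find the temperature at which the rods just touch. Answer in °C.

T = 54.8 °C

α₁L₁ = 1.3468×10⁻⁵ m/K, α₂L₂ = 6.43454×10⁻⁵ m/K → total 7.78134×10⁻⁵ m/K
ΔT = g/(α₁L₁+α₂L₂) = 3.15×10⁻³ / 7.78134×10⁻⁵ = 40.481 K
T = 14.3 + 40.481 = 54.781 °C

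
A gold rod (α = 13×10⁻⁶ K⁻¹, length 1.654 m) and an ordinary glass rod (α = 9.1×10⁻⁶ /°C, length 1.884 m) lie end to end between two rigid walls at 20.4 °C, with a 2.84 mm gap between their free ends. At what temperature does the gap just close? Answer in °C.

α₁L₁ = 2.1502×10⁻⁵ m/K, α₂L₂ = 1.71444×10⁻⁵ m/K → total 3.86464×10⁻⁵ m/K
ΔT = g/(α₁L₁+α₂L₂) = 2.84×10⁻³ / 3.86464×10⁻⁵ = 73.487 K
T = 20.4 + 73.487 = 93.887 °C

T = 93.9 °C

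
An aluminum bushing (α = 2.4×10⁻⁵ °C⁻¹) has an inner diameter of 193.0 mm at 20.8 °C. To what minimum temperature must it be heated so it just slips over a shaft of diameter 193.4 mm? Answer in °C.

T = 107 °C

Required Δd = 193.4 − 193.0 = 0.4 mm
Δd = αd₀ΔT ⇒ ΔT = Δd/(αd₀) = 0.4 / (2.4×10⁻⁵ × 193.0) = 86.36 K
T_min = 20.8 + 86.36 = 107.16 °C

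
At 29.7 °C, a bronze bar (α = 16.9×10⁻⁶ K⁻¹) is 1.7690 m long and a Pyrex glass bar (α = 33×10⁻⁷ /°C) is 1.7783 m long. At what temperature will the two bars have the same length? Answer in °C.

T = 416.8 °C

Equal length when α₁L₁ΔT − α₂L₂ΔT = L₂ − L₁ = 9.30×10⁻³ m
α₁L₁ = 2.98961×10⁻⁵, α₂L₂ = 5.86839×10⁻⁶ → Δ(αL) = 2.402771×10⁻⁵ m/K
ΔT = 9.30×10⁻³ / 2.402771×10⁻⁵ = 387.053 K, so T = 29.7 + 387.053 = 416.753 °C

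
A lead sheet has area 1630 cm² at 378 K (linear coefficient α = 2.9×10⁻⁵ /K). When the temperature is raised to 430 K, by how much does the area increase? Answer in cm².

ΔA = 4.92 cm²

Area coefficient ≈ 2α; |ΔT| = 52 K
ΔA = 2αA₀ΔT = 2(2.9×10⁻⁵)(1630)(52) = 4.92 cm²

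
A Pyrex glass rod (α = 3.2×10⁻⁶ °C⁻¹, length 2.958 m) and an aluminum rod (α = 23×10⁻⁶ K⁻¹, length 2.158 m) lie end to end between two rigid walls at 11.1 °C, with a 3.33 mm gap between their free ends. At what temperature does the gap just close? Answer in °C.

Gap closes when ΔL₁ + ΔL₂ = 3.33 mm = 3.33×10⁻³ m
(α₁L₁ + α₂L₂)ΔT = g
α₁L₁ + α₂L₂ = 3.2×10⁻⁶×2.958 + 23×10⁻⁶×2.158 = 5.90996×10⁻⁵ m/K
ΔT = 3.33×10⁻³ / 5.90996×10⁻⁵ = 56.346 K
T = 11.1 + 56.346 = 67.446 °C

T = 67.4 °C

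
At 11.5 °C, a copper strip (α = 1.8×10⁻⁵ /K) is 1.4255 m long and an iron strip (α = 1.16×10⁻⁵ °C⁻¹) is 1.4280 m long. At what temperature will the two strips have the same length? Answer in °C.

T = 286.4 °C

Equal length when α₁L₁ΔT − α₂L₂ΔT = L₂ − L₁ = 2.50×10⁻³ m
α₁L₁ = 2.5659×10⁻⁵, α₂L₂ = 1.65648×10⁻⁵ → Δ(αL) = 9.0942×10⁻⁶ m/K
ΔT = 2.50×10⁻³ / 9.0942×10⁻⁶ = 274.900 K, so T = 11.5 + 274.900 = 286.400 °C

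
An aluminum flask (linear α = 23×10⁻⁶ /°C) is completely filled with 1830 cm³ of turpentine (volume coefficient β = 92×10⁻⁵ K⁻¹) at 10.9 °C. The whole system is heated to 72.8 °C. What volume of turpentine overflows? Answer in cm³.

96.4 cm³

The flask also expands: β_container ≈ 3α = 6.9×10⁻⁵ /K
Net overflow = V₀(β_liq − 3α_cont)ΔT
β − 3α = 9.20×10⁻⁴ − 6.9×10⁻⁵ = 8.51×10⁻⁴ /K; ΔT = 61.9 K
ΔV = 1830 × 8.51×10⁻⁴ × 61.9 = 96.4 cm³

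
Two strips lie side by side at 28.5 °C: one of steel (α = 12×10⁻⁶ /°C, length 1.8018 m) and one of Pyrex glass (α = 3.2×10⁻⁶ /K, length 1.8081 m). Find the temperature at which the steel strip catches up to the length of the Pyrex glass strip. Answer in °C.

Equal length when α₁L₁ΔT − α₂L₂ΔT = L₂ − L₁ = 6.30×10⁻³ m
α₁L₁ = 2.16216×10⁻⁵, α₂L₂ = 5.78592×10⁻⁶ → Δ(αL) = 1.583568×10⁻⁵ m/K
ΔT = 6.30×10⁻³ / 1.583568×10⁻⁵ = 397.836 K, so T = 28.5 + 397.836 = 426.336 °C

T = 426.3 °C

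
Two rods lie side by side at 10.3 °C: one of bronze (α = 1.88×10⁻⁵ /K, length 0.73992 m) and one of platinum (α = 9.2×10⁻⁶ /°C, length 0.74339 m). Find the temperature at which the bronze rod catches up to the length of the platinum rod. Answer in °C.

Equal length when α₁L₁ΔT − α₂L₂ΔT = L₂ − L₁ = 3.47×10⁻³ m
α₁L₁ = 1.3910496×10⁻⁵, α₂L₂ = 6.839188×10⁻⁶ → Δ(αL) = 7.071308×10⁻⁶ m/K
ΔT = 3.47×10⁻³ / 7.071308×10⁻⁶ = 490.715 K, so T = 10.3 + 490.715 = 501.015 °C

T = 501.0 °C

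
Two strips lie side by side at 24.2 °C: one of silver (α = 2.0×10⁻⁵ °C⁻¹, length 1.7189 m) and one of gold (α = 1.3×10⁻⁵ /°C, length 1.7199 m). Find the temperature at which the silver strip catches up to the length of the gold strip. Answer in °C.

Equal length when α₁L₁ΔT − α₂L₂ΔT = L₂ − L₁ = 1.00×10⁻³ m
α₁L₁ = 3.4378×10⁻⁵, α₂L₂ = 2.23587×10⁻⁵ → Δ(αL) = 1.20193×10⁻⁵ m/K
ΔT = 1.00×10⁻³ / 1.20193×10⁻⁵ = 83.200 K, so T = 24.2 + 83.200 = 107.400 °C

T = 107.4 °C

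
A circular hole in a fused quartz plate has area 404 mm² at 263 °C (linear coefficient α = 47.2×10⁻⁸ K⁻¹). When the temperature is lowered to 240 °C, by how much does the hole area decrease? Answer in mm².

ΔA = 0.00877 mm²

Area coefficient ≈ 2α; |ΔT| = 23 K
ΔA = 2αA₀ΔT = 2(47.2×10⁻⁸)(404)(23) = 8.77×10⁻³ mm²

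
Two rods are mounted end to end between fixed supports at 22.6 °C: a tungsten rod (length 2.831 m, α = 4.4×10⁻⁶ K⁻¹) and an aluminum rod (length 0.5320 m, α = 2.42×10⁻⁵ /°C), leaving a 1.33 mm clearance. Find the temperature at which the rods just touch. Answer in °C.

Gap closes when ΔL₁ + ΔL₂ = 1.33 mm = 1.33×10⁻³ m
(α₁L₁ + α₂L₂)ΔT = g
α₁L₁ + α₂L₂ = 4.4×10⁻⁶×2.831 + 2.42×10⁻⁵×0.5320 = 2.53308×10⁻⁵ m/K
ΔT = 1.33×10⁻³ / 2.53308×10⁻⁵ = 52.505 K
T = 22.6 + 52.505 = 75.105 °C

T = 75.1 °C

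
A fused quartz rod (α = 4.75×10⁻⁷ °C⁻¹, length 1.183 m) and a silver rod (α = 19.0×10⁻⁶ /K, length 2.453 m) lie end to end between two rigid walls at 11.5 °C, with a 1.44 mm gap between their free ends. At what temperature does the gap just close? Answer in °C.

T = 42.0 °C

Gap closes when ΔL₁ + ΔL₂ = 1.44 mm = 1.44×10⁻³ m
(α₁L₁ + α₂L₂)ΔT = g
α₁L₁ + α₂L₂ = 4.75×10⁻⁷×1.183 + 19.0×10⁻⁶×2.453 = 4.7168925×10⁻⁵ m/K
ΔT = 1.44×10⁻³ / 4.7168925×10⁻⁵ = 30.529 K
T = 11.5 + 30.529 = 42.029 °C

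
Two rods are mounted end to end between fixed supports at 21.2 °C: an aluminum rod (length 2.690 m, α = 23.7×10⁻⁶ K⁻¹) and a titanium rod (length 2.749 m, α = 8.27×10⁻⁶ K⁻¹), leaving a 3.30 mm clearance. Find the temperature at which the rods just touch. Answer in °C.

Gap closes when ΔL₁ + ΔL₂ = 3.30 mm = 3.30×10⁻³ m
(α₁L₁ + α₂L₂)ΔT = g
α₁L₁ + α₂L₂ = 23.7×10⁻⁶×2.690 + 8.27×10⁻⁶×2.749 = 8.648723×10⁻⁵ m/K
ΔT = 3.30×10⁻³ / 8.648723×10⁻⁵ = 38.156 K
T = 21.2 + 38.156 = 59.356 °C

T = 59.4 °C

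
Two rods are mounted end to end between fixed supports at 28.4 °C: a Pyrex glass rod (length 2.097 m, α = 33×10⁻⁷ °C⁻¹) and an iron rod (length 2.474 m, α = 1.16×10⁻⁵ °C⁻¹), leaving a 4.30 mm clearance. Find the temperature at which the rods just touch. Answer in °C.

Gap closes when ΔL₁ + ΔL₂ = 4.30 mm = 4.30×10⁻³ m
(α₁L₁ + α₂L₂)ΔT = g
α₁L₁ + α₂L₂ = 33×10⁻⁷×2.097 + 1.16×10⁻⁵×2.474 = 3.56185×10⁻⁵ m/K
ΔT = 4.30×10⁻³ / 3.56185×10⁻⁵ = 120.72 K
T = 28.4 + 120.72 = 149.12 °C

T = 149 °C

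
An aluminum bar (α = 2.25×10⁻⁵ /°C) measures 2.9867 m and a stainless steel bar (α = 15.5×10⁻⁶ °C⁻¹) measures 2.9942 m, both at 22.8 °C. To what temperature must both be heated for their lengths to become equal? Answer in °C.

L₁(1 + α₁ΔT) = L₂(1 + α₂ΔT) ⇒ ΔT = (L₂ − L₁)/(α₁L₁ − α₂L₂)
L₂ − L₁ = 2.9942 − 2.9867 = 7.50×10⁻³ m
α₁L₁ − α₂L₂ = 2.25×10⁻⁵×2.9867 − 15.5×10⁻⁶×2.9942 = 2.079065×10⁻⁵ m/K
ΔT = 7.50×10⁻³ / 2.079065×10⁻⁵ = 360.739 K
T = 22.8 + 360.739 = 383.539 °C

T = 383.5 °C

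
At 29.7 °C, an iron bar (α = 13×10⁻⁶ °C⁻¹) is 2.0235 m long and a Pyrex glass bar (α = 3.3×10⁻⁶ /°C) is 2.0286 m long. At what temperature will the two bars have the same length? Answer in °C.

T = 289.8 °C

Equal length when α₁L₁ΔT − α₂L₂ΔT = L₂ − L₁ = 5.10×10⁻³ m
α₁L₁ = 2.63055×10⁻⁵, α₂L₂ = 6.69438×10⁻⁶ → Δ(αL) = 1.961112×10⁻⁵ m/K
ΔT = 5.10×10⁻³ / 1.961112×10⁻⁵ = 260.057 K, so T = 29.7 + 260.057 = 289.757 °C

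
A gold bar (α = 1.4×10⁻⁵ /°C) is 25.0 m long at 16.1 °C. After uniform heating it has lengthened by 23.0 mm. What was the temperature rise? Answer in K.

ΔL = αL₀ΔT ⇒ ΔT = ΔL / (αL₀)
ΔT = 23.0×10⁻³ m / (1.4×10⁻⁵ × 25.0 m) = 65.714 K

ΔT = 65.7 K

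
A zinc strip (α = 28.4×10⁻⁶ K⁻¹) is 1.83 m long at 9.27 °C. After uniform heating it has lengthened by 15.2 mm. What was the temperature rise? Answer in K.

ΔT = 292 K

ΔL = αL₀ΔT ⇒ ΔT = ΔL / (αL₀)
ΔT = 15.2×10⁻³ m / (28.4×10⁻⁶ × 1.83 m) = 292.47 K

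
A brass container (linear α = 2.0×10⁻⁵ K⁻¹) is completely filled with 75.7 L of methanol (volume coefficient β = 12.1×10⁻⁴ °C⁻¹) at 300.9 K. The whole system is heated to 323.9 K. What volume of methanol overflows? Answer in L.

The container also expands: β_container ≈ 3α = 6.0×10⁻⁵ /K
Net overflow = V₀(β_liq − 3α_cont)ΔT
β − 3α = 1.21×10⁻³ − 6.0×10⁻⁵ = 1.15×10⁻³ /K; ΔT = 23.0 K
ΔV = 75.7 × 1.15×10⁻³ × 23.0 = 2.00 L

2.00 L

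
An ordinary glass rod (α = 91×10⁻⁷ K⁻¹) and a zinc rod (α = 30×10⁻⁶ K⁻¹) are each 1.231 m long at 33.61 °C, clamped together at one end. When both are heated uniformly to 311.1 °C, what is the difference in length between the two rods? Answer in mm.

ΔT = 277.49 K
ordinary glass: ΔL = 91×10⁻⁷ × 1.231 m × 277.49 = 3.1085×10⁻³ m = 3.1085 mm
zinc: ΔL = 30×10⁻⁶ × 1.231 m × 277.49 = 1.0248×10⁻² m = 10.248 mm
difference = 10.248 − 3.1085 = 7.1395 mm

7.14 mm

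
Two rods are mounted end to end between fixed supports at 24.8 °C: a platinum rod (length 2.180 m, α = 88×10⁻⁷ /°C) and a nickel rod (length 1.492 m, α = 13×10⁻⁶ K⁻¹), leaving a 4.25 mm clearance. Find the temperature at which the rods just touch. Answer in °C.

Gap closes when ΔL₁ + ΔL₂ = 4.25 mm = 4.25×10⁻³ m
(α₁L₁ + α₂L₂)ΔT = g
α₁L₁ + α₂L₂ = 88×10⁻⁷×2.180 + 13×10⁻⁶×1.492 = 3.858×10⁻⁵ m/K
ΔT = 4.25×10⁻³ / 3.858×10⁻⁵ = 110.16 K
T = 24.8 + 110.16 = 134.96 °C

T = 135 °C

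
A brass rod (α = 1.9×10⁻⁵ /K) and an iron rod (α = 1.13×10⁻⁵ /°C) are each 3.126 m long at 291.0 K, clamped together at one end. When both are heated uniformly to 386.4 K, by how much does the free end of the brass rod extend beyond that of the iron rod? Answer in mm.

2.30 mm

ΔT = 95.4 K
brass: ΔL = 1.9×10⁻⁵ × 3.126 m × 95.4 = 5.6662×10⁻³ m = 5.6662 mm
iron: ΔL = 1.13×10⁻⁵ × 3.126 m × 95.4 = 3.3699×10⁻³ m = 3.3699 mm
difference = 5.6662 − 3.3699 = 2.2963 mm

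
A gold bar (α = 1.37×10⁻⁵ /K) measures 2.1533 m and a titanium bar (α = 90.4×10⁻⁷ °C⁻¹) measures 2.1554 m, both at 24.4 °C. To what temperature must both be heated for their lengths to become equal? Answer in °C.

T = 234.1 °C

L₁(1 + α₁ΔT) = L₂(1 + α₂ΔT) ⇒ ΔT = (L₂ − L₁)/(α₁L₁ − α₂L₂)
L₂ − L₁ = 2.1554 − 2.1533 = 2.10×10⁻³ m
α₁L₁ − α₂L₂ = 1.37×10⁻⁵×2.1533 − 90.4×10⁻⁷×2.1554 = 1.0015394×10⁻⁵ m/K
ΔT = 2.10×10⁻³ / 1.0015394×10⁻⁵ = 209.677 K
T = 24.4 + 209.677 = 234.077 °C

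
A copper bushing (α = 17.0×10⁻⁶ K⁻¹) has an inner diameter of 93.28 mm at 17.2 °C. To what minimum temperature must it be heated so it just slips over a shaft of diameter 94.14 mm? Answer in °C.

T = 560 °C

Required Δd = 94.14 − 93.28 = 0.86 mm
Δd = αd₀ΔT ⇒ ΔT = Δd/(αd₀) = 0.86 / (17.0×10⁻⁶ × 93.28) = 542.33 K
T_min = 17.2 + 542.33 = 559.53 °C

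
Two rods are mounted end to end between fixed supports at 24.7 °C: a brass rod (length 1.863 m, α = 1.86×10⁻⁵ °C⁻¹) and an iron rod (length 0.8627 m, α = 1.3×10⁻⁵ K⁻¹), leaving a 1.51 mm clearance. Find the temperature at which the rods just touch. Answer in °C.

T = 57.6 °C

α₁L₁ = 3.46518×10⁻⁵ m/K, α₂L₂ = 1.12151×10⁻⁵ m/K → total 4.58669×10⁻⁵ m/K
ΔT = g/(α₁L₁+α₂L₂) = 1.51×10⁻³ / 4.58669×10⁻⁵ = 32.921 K
T = 24.7 + 32.921 = 57.621 °C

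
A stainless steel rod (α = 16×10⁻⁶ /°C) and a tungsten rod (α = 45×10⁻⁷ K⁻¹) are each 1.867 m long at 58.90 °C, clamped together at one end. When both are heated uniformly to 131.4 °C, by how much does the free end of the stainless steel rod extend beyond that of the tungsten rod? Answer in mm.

ΔT = 72.50 K
stainless steel: ΔL = 16×10⁻⁶ × 1.867 m × 72.50 = 2.1657×10⁻³ m = 2.1657 mm
tungsten: ΔL = 45×10⁻⁷ × 1.867 m × 72.50 = 6.0911×10⁻⁴ m = 0.60911 mm
difference = 2.1657 − 0.60911 = 1.55659 mm

1.56 mm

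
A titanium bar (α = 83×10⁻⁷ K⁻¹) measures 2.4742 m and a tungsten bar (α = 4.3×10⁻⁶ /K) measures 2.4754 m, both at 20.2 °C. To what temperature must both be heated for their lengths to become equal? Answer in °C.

T = 141.5 °C

Equal length when α₁L₁ΔT − α₂L₂ΔT = L₂ − L₁ = 1.20×10⁻³ m
α₁L₁ = 2.053586×10⁻⁵, α₂L₂ = 1.064422×10⁻⁵ → Δ(αL) = 9.89164×10⁻⁶ m/K
ΔT = 1.20×10⁻³ / 9.89164×10⁻⁶ = 121.315 K, so T = 20.2 + 121.315 = 141.515 °C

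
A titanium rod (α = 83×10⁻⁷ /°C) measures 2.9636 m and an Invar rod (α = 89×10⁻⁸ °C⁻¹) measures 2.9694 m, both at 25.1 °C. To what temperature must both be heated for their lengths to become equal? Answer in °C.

T = 289.3 °C

Equal length when α₁L₁ΔT − α₂L₂ΔT = L₂ − L₁ = 5.80×10⁻³ m
α₁L₁ = 2.459788×10⁻⁵, α₂L₂ = 2.642766×10⁻⁶ → Δ(αL) = 2.1955114×10⁻⁵ m/K
ΔT = 5.80×10⁻³ / 2.1955114×10⁻⁵ = 264.175 K, so T = 25.1 + 264.175 = 289.275 °C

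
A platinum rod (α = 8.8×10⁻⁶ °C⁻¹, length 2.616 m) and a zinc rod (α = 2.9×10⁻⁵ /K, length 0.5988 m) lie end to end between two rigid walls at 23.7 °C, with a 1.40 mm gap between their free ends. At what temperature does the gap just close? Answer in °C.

α₁L₁ = 2.30208×10⁻⁵ m/K, α₂L₂ = 1.73652×10⁻⁵ m/K → total 4.0386×10⁻⁵ m/K
ΔT = g/(α₁L₁+α₂L₂) = 1.40×10⁻³ / 4.0386×10⁻⁵ = 34.665 K
T = 23.7 + 34.665 = 58.365 °C

T = 58.4 °C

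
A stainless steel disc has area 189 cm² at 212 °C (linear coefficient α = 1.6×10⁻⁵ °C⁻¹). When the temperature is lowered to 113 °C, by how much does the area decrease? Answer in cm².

Area coefficient ≈ 2α; |ΔT| = 99 K
ΔA = 2αA₀ΔT = 2(1.6×10⁻⁵)(189)(99) = 0.599 cm²

ΔA = 0.599 cm²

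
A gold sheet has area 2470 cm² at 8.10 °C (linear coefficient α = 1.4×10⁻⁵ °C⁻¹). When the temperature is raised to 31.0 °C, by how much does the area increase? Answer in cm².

ΔA = 1.58 cm²

Area coefficient ≈ 2α; |ΔT| = 22.90 K
ΔA = 2αA₀ΔT = 2(1.4×10⁻⁵)(2470)(22.90) = 1.58 cm²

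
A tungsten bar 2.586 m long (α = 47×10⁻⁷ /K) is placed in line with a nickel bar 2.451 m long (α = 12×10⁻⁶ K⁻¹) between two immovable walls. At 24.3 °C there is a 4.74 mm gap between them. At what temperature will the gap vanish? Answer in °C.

α₁L₁ = 1.21542×10⁻⁵ m/K, α₂L₂ = 2.9412×10⁻⁵ m/K → total 4.15662×10⁻⁵ m/K
ΔT = g/(α₁L₁+α₂L₂) = 4.74×10⁻³ / 4.15662×10⁻⁵ = 114.03 K
T = 24.3 + 114.03 = 138.33 °C

T = 138 °C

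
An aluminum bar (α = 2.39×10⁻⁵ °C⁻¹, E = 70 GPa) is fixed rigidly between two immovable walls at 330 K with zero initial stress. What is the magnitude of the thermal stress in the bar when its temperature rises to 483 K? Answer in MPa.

σ = 256 MPa

Fully constrained: the free strain ε = αΔT is blocked, so σ = Eε = EαΔT.
|ΔT| = 153 K
σ = 70.0×10⁹ × 2.39×10⁻⁵ × 153 = 2.56×10⁸ Pa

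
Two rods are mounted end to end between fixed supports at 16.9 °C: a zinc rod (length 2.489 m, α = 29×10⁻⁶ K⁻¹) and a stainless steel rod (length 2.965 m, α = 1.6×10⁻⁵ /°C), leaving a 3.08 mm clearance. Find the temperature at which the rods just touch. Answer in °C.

Gap closes when ΔL₁ + ΔL₂ = 3.08 mm = 3.08×10⁻³ m
(α₁L₁ + α₂L₂)ΔT = g
α₁L₁ + α₂L₂ = 29×10⁻⁶×2.489 + 1.6×10⁻⁵×2.965 = 1.19621×10⁻⁴ m/K
ΔT = 3.08×10⁻³ / 1.19621×10⁻⁴ = 25.748 K
T = 16.9 + 25.748 = 42.648 °C

T = 42.6 °C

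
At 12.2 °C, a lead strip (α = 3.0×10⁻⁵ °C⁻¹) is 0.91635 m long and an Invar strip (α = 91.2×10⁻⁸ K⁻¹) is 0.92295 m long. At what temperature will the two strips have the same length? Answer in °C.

L₁(1 + α₁ΔT) = L₂(1 + α₂ΔT) ⇒ ΔT = (L₂ − L₁)/(α₁L₁ − α₂L₂)
L₂ − L₁ = 0.92295 − 0.91635 = 6.60×10⁻³ m
α₁L₁ − α₂L₂ = 3.0×10⁻⁵×0.91635 − 91.2×10⁻⁸×0.92295 = 2.66487696×10⁻⁵ m/K
ΔT = 6.60×10⁻³ / 2.66487696×10⁻⁵ = 247.666 K
T = 12.2 + 247.666 = 259.866 °C

T = 259.9 °C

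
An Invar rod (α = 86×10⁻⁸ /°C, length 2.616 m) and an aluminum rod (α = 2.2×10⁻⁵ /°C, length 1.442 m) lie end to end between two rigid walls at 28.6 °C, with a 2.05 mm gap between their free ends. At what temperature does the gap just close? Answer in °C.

T = 88.9 °C

α₁L₁ = 2.24976×10⁻⁶ m/K, α₂L₂ = 3.1724×10⁻⁵ m/K → total 3.397376×10⁻⁵ m/K
ΔT = g/(α₁L₁+α₂L₂) = 2.05×10⁻³ / 3.397376×10⁻⁵ = 60.341 K
T = 28.6 + 60.341 = 88.941 °C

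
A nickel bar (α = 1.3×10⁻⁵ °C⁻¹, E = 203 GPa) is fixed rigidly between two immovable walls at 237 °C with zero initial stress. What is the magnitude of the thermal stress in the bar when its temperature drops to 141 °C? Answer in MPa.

Fully constrained: the free strain ε = αΔT is blocked, so σ = Eε = EαΔT.
|ΔT| = 96 K
σ = 203×10⁹ × 1.3×10⁻⁵ × 96 = 2.53×10⁸ Pa

σ = 253 MPa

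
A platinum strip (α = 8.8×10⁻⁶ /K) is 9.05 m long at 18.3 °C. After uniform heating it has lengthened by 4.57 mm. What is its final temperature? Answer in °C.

ΔL = αL₀ΔT ⇒ ΔT = ΔL / (αL₀)
ΔT = 4.57×10⁻³ m / (8.8×10⁻⁶ × 9.05 m) = 57.383 K
T = 18.3 + 57.383 = 75.683 °C

T = 75.7 °C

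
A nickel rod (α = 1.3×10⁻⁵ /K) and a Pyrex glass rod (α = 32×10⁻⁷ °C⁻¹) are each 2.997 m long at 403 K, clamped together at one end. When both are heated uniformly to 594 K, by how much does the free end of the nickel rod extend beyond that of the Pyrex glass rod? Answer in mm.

5.61 mm

ΔT = 191 K
nickel: ΔL = 1.3×10⁻⁵ × 2.997 m × 191 = 7.4416×10⁻³ m = 7.4416 mm
Pyrex glass: ΔL = 32×10⁻⁷ × 2.997 m × 191 = 1.8318×10⁻³ m = 1.8318 mm
difference = 7.4416 − 1.8318 = 5.6098 mm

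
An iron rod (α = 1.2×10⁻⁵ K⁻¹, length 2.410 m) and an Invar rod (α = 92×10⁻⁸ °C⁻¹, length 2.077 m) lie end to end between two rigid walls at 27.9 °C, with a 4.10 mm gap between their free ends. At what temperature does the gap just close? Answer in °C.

Gap closes when ΔL₁ + ΔL₂ = 4.10 mm = 4.10×10⁻³ m
(α₁L₁ + α₂L₂)ΔT = g
α₁L₁ + α₂L₂ = 1.2×10⁻⁵×2.410 + 92×10⁻⁸×2.077 = 3.083084×10⁻⁵ m/K
ΔT = 4.10×10⁻³ / 3.083084×10⁻⁵ = 132.98 K
T = 27.9 + 132.98 = 160.88 °C

T = 161 °C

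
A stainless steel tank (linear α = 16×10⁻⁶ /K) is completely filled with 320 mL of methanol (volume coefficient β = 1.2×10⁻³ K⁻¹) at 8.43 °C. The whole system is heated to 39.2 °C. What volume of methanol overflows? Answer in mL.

The tank also expands: β_container ≈ 3α = 4.8×10⁻⁵ /K
Net overflow = V₀(β_liq − 3α_cont)ΔT
β − 3α = 1.20×10⁻³ − 4.8×10⁻⁵ = 1.152×10⁻³ /K; ΔT = 30.77 K
ΔV = 320 × 1.152×10⁻³ × 30.77 = 11.3 mL

11.3 mL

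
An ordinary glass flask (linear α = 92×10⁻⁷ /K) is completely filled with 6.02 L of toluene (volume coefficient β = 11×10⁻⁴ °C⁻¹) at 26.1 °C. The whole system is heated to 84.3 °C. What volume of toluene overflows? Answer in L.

0.376 L

The flask also expands: β_container ≈ 3α = 2.76×10⁻⁵ /K
Net overflow = V₀(β_liq − 3α_cont)ΔT
β − 3α = 1.10×10⁻³ − 2.76×10⁻⁵ = 1.0724×10⁻³ /K; ΔT = 58.2 K
ΔV = 6.02 × 1.0724×10⁻³ × 58.2 = 0.376 L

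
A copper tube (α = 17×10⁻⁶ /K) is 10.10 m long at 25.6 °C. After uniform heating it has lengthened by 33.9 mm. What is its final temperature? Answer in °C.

T = 223 °C

ΔL = αL₀ΔT ⇒ ΔT = ΔL / (αL₀)
ΔT = 33.9×10⁻³ m / (17×10⁻⁶ × 10.10 m) = 197.44 K
T = 25.6 + 197.44 = 223.04 °C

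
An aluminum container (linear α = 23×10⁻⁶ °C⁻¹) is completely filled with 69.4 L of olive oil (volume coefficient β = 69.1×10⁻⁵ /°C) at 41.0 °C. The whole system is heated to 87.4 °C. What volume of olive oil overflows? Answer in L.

2.00 L

The container also expands: β_container ≈ 3α = 6.9×10⁻⁵ /K
Net overflow = V₀(β_liq − 3α_cont)ΔT
β − 3α = 6.91×10⁻⁴ − 6.9×10⁻⁵ = 6.22×10⁻⁴ /K; ΔT = 46.4 K
ΔV = 69.4 × 6.22×10⁻⁴ × 46.4 = 2.00 L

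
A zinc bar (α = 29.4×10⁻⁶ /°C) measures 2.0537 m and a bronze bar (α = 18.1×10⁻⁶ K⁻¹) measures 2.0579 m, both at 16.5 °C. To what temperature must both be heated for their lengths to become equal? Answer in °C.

Equal length when α₁L₁ΔT − α₂L₂ΔT = L₂ − L₁ = 4.20×10⁻³ m
α₁L₁ = 6.037878×10⁻⁵, α₂L₂ = 3.724799×10⁻⁵ → Δ(αL) = 2.313079×10⁻⁵ m/K
ΔT = 4.20×10⁻³ / 2.313079×10⁻⁵ = 181.576 K, so T = 16.5 + 181.576 = 198.076 °C

T = 198.1 °C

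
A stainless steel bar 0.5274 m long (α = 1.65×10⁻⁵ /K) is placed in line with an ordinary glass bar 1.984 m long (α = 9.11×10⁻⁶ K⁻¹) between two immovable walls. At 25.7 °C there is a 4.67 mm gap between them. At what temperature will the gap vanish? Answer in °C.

T = 200 °C

α₁L₁ = 8.7021×10⁻⁶ m/K, α₂L₂ = 1.807424×10⁻⁵ m/K → total 2.677634×10⁻⁵ m/K
ΔT = g/(α₁L₁+α₂L₂) = 4.67×10⁻³ / 2.677634×10⁻⁵ = 174.41 K
T = 25.7 + 174.41 = 200.11 °C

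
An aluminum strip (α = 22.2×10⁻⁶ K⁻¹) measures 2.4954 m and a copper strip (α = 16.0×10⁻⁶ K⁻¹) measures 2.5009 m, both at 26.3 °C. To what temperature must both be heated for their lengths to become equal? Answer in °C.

T = 383.8 °C

Equal length when α₁L₁ΔT − α₂L₂ΔT = L₂ − L₁ = 5.50×10⁻³ m
α₁L₁ = 5.539788×10⁻⁵, α₂L₂ = 4.00144×10⁻⁵ → Δ(αL) = 1.538348×10⁻⁵ m/K
ΔT = 5.50×10⁻³ / 1.538348×10⁻⁵ = 357.526 K, so T = 26.3 + 357.526 = 383.826 °C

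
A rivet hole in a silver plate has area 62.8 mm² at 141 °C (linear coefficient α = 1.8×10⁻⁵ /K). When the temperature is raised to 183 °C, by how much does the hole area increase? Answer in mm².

ΔA = 0.0950 mm²

Area coefficient ≈ 2α; |ΔT| = 42 K
ΔA = 2αA₀ΔT = 2(1.8×10⁻⁵)(62.8)(42) = 0.0950 mm²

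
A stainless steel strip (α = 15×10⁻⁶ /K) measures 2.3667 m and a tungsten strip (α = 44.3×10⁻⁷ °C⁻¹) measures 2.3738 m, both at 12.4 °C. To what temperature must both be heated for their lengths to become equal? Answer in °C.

Equal length when α₁L₁ΔT − α₂L₂ΔT = L₂ − L₁ = 7.10×10⁻³ m
α₁L₁ = 3.55005×10⁻⁵, α₂L₂ = 1.0515934×10⁻⁵ → Δ(αL) = 2.4984566×10⁻⁵ m/K
ΔT = 7.10×10⁻³ / 2.4984566×10⁻⁵ = 284.175 K, so T = 12.4 + 284.175 = 296.575 °C

T = 296.6 °C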